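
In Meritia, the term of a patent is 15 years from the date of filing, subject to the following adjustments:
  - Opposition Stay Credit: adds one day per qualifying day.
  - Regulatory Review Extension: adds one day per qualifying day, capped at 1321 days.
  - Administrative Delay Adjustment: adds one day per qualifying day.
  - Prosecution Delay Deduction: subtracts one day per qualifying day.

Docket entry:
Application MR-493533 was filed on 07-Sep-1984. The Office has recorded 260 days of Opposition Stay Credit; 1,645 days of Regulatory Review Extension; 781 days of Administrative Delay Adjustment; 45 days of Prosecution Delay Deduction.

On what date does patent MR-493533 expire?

2006-01-10

Base term: filing date + 15 years → 7 September 1999.
Opposition Stay Credit: +260 days → 24 May 2000.
Regulatory Review Extension: 1645 days claimed exceeds the 1321-day cap, so +1321 days → 5 January 2004.
Administrative Delay Adjustment: +781 days → 24 February 2006.
Prosecution Delay Deduction: −45 days → 10 January 2006.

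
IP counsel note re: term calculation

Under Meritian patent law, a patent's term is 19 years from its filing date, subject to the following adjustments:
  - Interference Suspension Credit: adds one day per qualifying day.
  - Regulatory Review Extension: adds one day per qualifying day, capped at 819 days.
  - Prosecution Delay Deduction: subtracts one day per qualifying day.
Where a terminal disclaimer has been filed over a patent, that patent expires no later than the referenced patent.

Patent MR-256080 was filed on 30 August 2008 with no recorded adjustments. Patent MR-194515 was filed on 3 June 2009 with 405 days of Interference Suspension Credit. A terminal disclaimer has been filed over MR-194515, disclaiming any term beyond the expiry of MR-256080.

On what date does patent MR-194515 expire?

August 30, 2027

Natural term of MR-194515:
  Base: filing + 19 years → 3 June 2028.
  Interference Suspension Credit: +405 days → 13 July 2029.
Expiry of referenced patent MR-256080:
  Base: filing + 19 years → 30 August 2027.
Terminal disclaimer: MR-194515 expires on the earlier of 13 July 2029 and 30 August 2027.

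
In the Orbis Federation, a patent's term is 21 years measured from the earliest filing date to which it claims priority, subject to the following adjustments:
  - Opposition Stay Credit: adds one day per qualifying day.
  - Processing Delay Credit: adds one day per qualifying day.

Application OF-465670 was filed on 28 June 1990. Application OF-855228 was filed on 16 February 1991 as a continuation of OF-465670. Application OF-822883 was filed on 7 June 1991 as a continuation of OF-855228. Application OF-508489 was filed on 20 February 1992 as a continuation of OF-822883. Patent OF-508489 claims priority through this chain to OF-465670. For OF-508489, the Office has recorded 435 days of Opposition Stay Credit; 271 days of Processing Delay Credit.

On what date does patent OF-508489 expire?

Earliest priority filing: 28 June 1990.
Base term: 28 June 1990 + 21 years → 28 June 2011.
Opposition Stay Credit: +435 days → 5 September 2012.
Processing Delay Credit: +271 days → 3 June 2013.

2013-06-03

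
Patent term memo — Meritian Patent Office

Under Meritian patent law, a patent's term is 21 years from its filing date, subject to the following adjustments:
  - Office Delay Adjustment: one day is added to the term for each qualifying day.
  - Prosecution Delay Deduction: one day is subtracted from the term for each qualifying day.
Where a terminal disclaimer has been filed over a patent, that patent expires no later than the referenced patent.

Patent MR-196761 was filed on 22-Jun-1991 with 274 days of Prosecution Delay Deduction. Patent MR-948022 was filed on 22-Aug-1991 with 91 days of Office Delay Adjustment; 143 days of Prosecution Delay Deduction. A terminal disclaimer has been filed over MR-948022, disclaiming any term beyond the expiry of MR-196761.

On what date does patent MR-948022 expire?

Natural term of MR-948022:
  Base: filing + 21 years → 22 August 2012.
  Office Delay Adjustment: +91 days → 21 November 2012.
  Prosecution Delay Deduction: −143 days → 1 July 2012.
Expiry of referenced patent MR-196761:
  Base: filing + 21 years → 22 June 2012.
  Prosecution Delay Deduction: −274 days → 22 September 2011.
Terminal disclaimer: MR-948022 expires on the earlier of 1 July 2012 and 22 September 2011.

September 22, 2011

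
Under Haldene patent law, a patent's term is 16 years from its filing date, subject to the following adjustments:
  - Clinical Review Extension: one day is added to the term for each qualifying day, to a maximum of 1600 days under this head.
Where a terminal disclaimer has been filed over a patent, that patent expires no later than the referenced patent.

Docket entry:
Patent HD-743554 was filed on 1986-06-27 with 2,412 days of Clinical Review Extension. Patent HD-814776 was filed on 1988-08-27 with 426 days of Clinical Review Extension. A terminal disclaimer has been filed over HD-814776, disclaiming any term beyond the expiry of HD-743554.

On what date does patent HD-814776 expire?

Natural term of HD-814776:
  Base: filing + 16 years → 27 August 2004.
  Clinical Review Extension: 426 days (within the 1600-day cap) → +426 days → 27 October 2005.
Expiry of referenced patent HD-743554:
  Base: filing + 16 years → 27 June 2002.
  Clinical Review Extension: 2412 days claimed exceeds the 1600-day cap, so +1600 days → 13 November 2006.
Terminal disclaimer: HD-814776 expires on the earlier of 27 October 2005 and 13 November 2006.

October 27, 2005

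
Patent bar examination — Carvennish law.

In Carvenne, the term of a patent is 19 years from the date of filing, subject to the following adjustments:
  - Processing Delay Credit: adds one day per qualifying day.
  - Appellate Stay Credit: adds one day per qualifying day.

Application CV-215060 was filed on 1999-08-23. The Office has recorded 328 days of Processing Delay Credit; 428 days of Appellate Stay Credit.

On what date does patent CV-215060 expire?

2020-09-17

Base term: filing date + 19 years → 23 August 2018.
Processing Delay Credit: +328 days → 17 July 2019.
Appellate Stay Credit: +428 days → 17 September 2020.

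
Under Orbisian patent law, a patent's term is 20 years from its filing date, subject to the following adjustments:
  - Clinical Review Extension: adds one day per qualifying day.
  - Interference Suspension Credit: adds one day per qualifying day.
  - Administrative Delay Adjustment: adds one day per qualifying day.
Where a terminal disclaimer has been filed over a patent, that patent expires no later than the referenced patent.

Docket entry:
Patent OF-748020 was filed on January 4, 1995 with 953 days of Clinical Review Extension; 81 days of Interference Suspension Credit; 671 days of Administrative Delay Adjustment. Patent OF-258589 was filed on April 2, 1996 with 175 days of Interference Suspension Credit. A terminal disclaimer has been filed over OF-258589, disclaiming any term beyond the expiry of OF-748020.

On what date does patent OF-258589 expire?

Natural term of OF-258589:
  Base: filing + 20 years → 2 April 2016.
  Interference Suspension Credit: +175 days → 24 September 2016.
Expiry of referenced patent OF-748020:
  Base: filing + 20 years → 4 January 2015.
  Clinical Review Extension: +953 days → 14 August 2017.
  Interference Suspension Credit: +81 days → 3 November 2017.
  Administrative Delay Adjustment: +671 days → 5 September 2019.
Terminal disclaimer: OF-258589 expires on the earlier of 24 September 2016 and 5 September 2019.

September 24, 2016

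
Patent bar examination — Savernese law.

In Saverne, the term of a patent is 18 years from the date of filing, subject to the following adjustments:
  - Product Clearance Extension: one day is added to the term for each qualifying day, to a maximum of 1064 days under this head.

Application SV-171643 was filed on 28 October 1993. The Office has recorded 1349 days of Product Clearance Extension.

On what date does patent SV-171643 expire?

September 26, 2014

Base term: filing date + 18 years → 28 October 2011.
Product Clearance Extension: 1349 days claimed exceeds the 1064-day cap, so +1064 days → 26 September 2014.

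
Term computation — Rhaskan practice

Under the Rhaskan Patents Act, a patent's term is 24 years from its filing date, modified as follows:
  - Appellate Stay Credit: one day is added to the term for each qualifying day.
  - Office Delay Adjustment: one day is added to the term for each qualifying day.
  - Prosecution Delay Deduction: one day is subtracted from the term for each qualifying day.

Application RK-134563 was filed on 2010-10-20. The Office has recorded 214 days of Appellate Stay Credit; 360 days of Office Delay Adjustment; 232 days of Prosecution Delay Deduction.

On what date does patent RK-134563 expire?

2035-09-27

Base term: filing date + 24 years → 20 October 2034.
Appellate Stay Credit: +214 days → 22 May 2035.
Office Delay Adjustment: +360 days → 16 May 2036.
Prosecution Delay Deduction: −232 days → 27 September 2035.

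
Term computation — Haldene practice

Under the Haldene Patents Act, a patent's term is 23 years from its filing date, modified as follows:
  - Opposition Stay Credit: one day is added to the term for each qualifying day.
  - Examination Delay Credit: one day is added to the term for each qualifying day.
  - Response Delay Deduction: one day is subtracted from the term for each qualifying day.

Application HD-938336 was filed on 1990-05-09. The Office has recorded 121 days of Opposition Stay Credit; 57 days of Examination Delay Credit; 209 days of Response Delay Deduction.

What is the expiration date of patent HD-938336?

Base term: filing date + 23 years → 9 May 2013.
Opposition Stay Credit: +121 days → 7 September 2013.
Examination Delay Credit: +57 days → 3 November 2013.
Response Delay Deduction: −209 days → 8 April 2013.

April 8, 2013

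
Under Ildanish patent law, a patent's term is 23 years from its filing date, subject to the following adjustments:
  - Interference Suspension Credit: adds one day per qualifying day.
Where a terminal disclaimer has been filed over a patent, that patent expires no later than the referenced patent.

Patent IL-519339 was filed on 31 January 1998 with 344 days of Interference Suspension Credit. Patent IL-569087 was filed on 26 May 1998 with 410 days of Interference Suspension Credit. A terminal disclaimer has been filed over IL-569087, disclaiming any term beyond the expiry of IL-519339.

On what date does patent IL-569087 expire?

January 10, 2022

Natural term of IL-569087:
  Base: filing + 23 years → 26 May 2021.
  Interference Suspension Credit: +410 days → 10 July 2022.
Expiry of referenced patent IL-519339:
  Base: filing + 23 years → 31 January 2021.
  Interference Suspension Credit: +344 days → 10 January 2022.
Terminal disclaimer: IL-569087 expires on the earlier of 10 July 2022 and 10 January 2022.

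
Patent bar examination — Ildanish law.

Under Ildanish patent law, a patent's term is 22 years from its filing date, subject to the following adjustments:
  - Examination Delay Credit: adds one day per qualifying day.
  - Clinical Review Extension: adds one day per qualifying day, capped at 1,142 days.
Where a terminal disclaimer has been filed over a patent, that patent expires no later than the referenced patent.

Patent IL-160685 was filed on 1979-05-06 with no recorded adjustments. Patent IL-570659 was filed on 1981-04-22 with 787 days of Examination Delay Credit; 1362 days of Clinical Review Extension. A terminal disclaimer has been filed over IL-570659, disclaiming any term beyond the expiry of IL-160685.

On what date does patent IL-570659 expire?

May 6, 2001

Natural term of IL-570659:
  Base: filing + 22 years → 22 April 2003.
  Examination Delay Credit: +787 days → 17 June 2005.
  Clinical Review Extension: 1362 days claimed exceeds the 1142-day cap, so +1142 days → 2 August 2008.
Expiry of referenced patent IL-160685:
  Base: filing + 22 years → 6 May 2001.
Terminal disclaimer: IL-570659 expires on the earlier of 2 August 2008 and 6 May 2001.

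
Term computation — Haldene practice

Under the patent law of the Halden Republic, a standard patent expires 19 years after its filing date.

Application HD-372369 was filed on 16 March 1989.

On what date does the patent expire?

2008-03-16

Filing date + 19 years → 16 March 2008.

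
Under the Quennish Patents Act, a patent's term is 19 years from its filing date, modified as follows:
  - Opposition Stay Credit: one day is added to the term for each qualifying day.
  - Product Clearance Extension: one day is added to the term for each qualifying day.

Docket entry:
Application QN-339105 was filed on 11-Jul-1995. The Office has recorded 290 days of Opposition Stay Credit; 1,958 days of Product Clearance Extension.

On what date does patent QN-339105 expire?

2020-09-05

Base term: filing date + 19 years → 11 July 2014.
Opposition Stay Credit: +290 days → 27 April 2015.
Product Clearance Extension: +1958 days → 5 September 2020.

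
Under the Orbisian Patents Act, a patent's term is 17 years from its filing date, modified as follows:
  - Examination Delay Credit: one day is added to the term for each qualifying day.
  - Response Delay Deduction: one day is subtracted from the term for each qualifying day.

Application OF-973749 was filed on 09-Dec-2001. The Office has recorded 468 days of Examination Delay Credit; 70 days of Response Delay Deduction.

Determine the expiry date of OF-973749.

2020-01-11

Base term: filing date + 17 years → 9 December 2018.
Examination Delay Credit: +468 days → 21 March 2020.
Response Delay Deduction: −70 days → 11 January 2020.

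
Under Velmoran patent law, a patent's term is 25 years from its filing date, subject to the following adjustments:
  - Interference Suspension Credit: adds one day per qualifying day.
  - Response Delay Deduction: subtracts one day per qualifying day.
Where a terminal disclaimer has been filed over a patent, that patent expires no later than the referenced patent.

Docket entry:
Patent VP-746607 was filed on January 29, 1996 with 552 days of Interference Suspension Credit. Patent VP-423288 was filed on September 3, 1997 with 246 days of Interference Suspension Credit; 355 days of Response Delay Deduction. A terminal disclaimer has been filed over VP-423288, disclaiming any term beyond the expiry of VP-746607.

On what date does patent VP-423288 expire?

2022-05-17

Natural term of VP-423288:
  Base: filing + 25 years → 3 September 2022.
  Interference Suspension Credit: +246 days → 7 May 2023.
  Response Delay Deduction: −355 days → 17 May 2022.
Expiry of referenced patent VP-746607:
  Base: filing + 25 years → 29 January 2021.
  Interference Suspension Credit: +552 days → 4 August 2022.
Terminal disclaimer: VP-423288 expires on the earlier of 17 May 2022 and 4 August 2022.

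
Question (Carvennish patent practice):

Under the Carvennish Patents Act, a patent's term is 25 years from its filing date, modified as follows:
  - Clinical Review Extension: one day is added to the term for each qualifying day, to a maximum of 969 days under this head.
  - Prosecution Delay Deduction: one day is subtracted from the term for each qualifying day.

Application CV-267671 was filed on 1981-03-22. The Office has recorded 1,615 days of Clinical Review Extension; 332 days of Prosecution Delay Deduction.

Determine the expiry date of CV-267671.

Base term: filing date + 25 years → 22 March 2006.
Clinical Review Extension: 1615 days claimed exceeds the 969-day cap, so +969 days → 15 November 2008.
Prosecution Delay Deduction: −332 days → 19 December 2007.

2007-12-19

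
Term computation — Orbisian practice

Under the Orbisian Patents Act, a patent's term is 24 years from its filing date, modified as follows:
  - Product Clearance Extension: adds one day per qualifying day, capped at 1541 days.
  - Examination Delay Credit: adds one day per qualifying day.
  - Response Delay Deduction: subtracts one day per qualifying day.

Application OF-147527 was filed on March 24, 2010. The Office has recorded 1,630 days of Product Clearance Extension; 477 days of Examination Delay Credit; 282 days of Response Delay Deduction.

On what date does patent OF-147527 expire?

2038-12-24

Base term: filing date + 24 years → 24 March 2034.
Product Clearance Extension: 1630 days claimed exceeds the 1541-day cap, so +1541 days → 12 June 2038.
Examination Delay Credit: +477 days → 2 October 2039.
Response Delay Deduction: −282 days → 24 December 2038.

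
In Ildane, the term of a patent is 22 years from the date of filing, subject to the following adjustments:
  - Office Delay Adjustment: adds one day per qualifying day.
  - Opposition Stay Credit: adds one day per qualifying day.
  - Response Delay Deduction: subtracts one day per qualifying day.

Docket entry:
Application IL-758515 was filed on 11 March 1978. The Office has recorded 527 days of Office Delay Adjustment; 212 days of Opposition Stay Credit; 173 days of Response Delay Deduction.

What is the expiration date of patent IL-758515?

Base term: filing date + 22 years → 11 March 2000.
Office Delay Adjustment: +527 days → 20 August 2001.
Opposition Stay Credit: +212 days → 20 March 2002.
Response Delay Deduction: −173 days → 28 September 2001.

2001-09-28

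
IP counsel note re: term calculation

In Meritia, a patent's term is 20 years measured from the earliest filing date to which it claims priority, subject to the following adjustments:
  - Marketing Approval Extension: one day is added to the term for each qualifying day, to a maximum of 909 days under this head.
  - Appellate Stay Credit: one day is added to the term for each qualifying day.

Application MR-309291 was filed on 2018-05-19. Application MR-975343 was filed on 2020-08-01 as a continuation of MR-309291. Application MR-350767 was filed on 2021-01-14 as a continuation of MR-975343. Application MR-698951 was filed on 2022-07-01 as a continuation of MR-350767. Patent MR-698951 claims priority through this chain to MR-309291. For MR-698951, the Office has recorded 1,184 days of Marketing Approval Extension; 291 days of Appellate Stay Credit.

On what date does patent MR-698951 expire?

Earliest priority filing: 19 May 2018.
Base term: 19 May 2018 + 20 years → 19 May 2038.
Marketing Approval Extension: 1184 days claimed exceeds the 909-day cap, so +909 days → 13 November 2040.
Appellate Stay Credit: +291 days → 31 August 2041.

August 31, 2041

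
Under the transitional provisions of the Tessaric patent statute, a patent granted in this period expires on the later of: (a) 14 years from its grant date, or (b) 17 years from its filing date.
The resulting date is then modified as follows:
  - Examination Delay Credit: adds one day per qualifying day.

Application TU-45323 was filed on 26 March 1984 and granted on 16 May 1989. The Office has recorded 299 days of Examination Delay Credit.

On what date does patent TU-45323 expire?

March 10, 2004

(a) grant + 14 years → 16 May 2003.
(b) filing + 17 years → 26 March 2001.
Later of the two: 16 May 2003.
Examination Delay Credit: +299 days → 10 March 2004.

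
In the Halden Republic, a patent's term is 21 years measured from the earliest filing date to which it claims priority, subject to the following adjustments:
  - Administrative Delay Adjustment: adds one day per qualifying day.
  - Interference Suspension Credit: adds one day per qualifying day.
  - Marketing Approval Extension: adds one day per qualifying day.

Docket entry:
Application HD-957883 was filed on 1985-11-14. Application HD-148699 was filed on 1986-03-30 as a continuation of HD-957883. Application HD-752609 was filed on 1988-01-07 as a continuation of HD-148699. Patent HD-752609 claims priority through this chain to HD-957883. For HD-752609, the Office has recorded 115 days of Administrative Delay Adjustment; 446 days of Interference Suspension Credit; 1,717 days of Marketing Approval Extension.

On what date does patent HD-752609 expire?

2013-02-08

Earliest priority filing: 14 November 1985.
Base term: 14 November 1985 + 21 years → 14 November 2006.
Administrative Delay Adjustment: +115 days → 9 March 2007.
Interference Suspension Credit: +446 days → 28 May 2008.
Marketing Approval Extension: +1717 days → 8 February 2013.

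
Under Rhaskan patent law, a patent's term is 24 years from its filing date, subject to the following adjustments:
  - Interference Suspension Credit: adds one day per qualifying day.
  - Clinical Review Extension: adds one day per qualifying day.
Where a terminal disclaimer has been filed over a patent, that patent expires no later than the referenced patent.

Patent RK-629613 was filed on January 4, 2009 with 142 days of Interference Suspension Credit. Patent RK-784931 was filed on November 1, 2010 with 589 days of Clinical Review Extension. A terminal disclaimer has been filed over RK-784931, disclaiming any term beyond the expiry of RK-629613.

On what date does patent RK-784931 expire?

Natural term of RK-784931:
  Base: filing + 24 years → 1 November 2034.
  Clinical Review Extension: +589 days → 12 June 2036.
Expiry of referenced patent RK-629613:
  Base: filing + 24 years → 4 January 2033.
  Interference Suspension Credit: +142 days → 26 May 2033.
Terminal disclaimer: RK-784931 expires on the earlier of 12 June 2036 and 26 May 2033.

2033-05-26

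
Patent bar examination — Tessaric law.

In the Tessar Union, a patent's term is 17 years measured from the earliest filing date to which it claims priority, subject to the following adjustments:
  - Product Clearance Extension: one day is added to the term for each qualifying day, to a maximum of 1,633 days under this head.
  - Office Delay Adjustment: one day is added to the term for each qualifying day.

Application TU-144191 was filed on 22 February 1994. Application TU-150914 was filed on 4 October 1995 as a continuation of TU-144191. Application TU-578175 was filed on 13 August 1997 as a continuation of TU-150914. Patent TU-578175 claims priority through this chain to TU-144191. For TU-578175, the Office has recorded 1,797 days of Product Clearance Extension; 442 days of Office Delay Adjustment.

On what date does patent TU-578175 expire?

Earliest priority filing: 22 February 1994.
Base term: 22 February 1994 + 17 years → 22 February 2011.
Product Clearance Extension: 1797 days claimed exceeds the 1633-day cap, so +1633 days → 13 August 2015.
Office Delay Adjustment: +442 days → 28 October 2016.

October 28, 2016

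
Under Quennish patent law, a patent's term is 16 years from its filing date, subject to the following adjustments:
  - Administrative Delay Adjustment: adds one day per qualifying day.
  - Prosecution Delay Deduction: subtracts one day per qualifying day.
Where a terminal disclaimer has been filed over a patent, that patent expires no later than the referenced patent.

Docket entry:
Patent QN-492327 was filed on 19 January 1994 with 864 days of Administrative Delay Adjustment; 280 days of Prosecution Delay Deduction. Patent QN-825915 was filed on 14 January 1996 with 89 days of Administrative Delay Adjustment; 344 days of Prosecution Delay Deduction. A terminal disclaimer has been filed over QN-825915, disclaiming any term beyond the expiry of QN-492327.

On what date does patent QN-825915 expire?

2011-05-04

Natural term of QN-825915:
  Base: filing + 16 years → 14 January 2012.
  Administrative Delay Adjustment: +89 days → 12 April 2012.
  Prosecution Delay Deduction: −344 days → 4 May 2011.
Expiry of referenced patent QN-492327:
  Base: filing + 16 years → 19 January 2010.
  Administrative Delay Adjustment: +864 days → 1 June 2012.
  Prosecution Delay Deduction: −280 days → 26 August 2011.
Terminal disclaimer: QN-825915 expires on the earlier of 4 May 2011 and 26 August 2011.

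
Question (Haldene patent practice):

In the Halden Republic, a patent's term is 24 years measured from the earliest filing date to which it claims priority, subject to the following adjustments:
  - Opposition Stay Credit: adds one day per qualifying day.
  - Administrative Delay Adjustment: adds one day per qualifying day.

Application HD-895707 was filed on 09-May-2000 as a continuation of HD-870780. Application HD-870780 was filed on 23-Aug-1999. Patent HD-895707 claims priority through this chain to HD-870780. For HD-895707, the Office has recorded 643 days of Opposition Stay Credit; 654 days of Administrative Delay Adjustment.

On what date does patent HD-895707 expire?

Earliest priority filing: 23 August 1999.
Base term: 23 August 1999 + 24 years → 23 August 2023.
Opposition Stay Credit: +643 days → 27 May 2025.
Administrative Delay Adjustment: +654 days → 12 March 2027.

2027-03-12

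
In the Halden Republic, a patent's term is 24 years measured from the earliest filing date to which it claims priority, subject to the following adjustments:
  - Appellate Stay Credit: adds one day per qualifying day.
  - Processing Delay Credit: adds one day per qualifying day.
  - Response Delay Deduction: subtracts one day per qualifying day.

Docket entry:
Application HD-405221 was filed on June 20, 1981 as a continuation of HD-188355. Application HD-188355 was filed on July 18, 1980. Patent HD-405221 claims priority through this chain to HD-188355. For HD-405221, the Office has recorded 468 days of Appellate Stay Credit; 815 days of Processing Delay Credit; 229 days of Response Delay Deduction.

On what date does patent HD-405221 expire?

2007-06-07

Earliest priority filing: 18 July 1980.
Base term: 18 July 1980 + 24 years → 18 July 2004.
Appellate Stay Credit: +468 days → 29 October 2005.
Processing Delay Credit: +815 days → 22 January 2008.
Response Delay Deduction: −229 days → 7 June 2007.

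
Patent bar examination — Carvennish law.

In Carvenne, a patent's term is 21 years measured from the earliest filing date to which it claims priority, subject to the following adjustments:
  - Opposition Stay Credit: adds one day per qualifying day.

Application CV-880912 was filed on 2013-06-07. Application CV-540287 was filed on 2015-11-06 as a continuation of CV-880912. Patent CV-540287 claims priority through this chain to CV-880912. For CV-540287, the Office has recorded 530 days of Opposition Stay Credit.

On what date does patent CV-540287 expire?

Earliest priority filing: 7 June 2013.
Base term: 7 June 2013 + 21 years → 7 June 2034.
Opposition Stay Credit: +530 days → 19 November 2035.

2035-11-19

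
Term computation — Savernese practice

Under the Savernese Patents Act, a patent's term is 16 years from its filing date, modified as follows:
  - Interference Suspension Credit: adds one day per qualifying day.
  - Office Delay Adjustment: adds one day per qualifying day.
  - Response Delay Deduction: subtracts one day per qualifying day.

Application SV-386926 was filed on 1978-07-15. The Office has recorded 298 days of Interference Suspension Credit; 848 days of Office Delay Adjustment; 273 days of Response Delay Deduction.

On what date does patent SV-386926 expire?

Base term: filing date + 16 years → 15 July 1994.
Interference Suspension Credit: +298 days → 9 May 1995.
Office Delay Adjustment: +848 days → 3 September 1997.
Response Delay Deduction: −273 days → 4 December 1996.

1996-12-04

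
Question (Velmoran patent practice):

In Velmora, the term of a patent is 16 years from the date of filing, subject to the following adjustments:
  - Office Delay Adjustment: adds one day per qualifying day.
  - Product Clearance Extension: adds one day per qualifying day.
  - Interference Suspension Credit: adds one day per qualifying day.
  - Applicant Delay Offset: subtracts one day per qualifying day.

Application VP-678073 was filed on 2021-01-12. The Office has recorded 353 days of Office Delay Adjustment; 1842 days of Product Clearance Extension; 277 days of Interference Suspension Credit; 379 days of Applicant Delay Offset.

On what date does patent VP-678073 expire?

October 6, 2042

Base term: filing date + 16 years → 12 January 2037.
Office Delay Adjustment: +353 days → 31 December 2037.
Product Clearance Extension: +1842 days → 16 January 2043.
Interference Suspension Credit: +277 days → 20 October 2043.
Applicant Delay Offset: −379 days → 6 October 2042.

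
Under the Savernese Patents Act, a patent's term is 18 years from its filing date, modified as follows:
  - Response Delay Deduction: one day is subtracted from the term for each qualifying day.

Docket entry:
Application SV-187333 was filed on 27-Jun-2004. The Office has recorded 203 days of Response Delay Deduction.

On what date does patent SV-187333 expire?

Base term: filing date + 18 years → 27 June 2022.
Response Delay Deduction: −203 days → 6 December 2021.

December 6, 2021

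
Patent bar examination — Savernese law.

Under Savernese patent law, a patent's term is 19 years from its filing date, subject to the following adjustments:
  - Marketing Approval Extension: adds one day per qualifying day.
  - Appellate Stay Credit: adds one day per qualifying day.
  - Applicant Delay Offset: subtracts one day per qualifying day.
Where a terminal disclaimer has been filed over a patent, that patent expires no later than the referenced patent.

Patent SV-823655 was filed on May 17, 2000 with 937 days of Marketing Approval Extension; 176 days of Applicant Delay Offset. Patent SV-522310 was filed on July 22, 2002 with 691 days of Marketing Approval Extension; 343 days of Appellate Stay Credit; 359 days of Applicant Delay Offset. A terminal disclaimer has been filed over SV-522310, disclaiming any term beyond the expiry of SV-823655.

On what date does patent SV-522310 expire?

June 16, 2021

Natural term of SV-522310:
  Base: filing + 19 years → 22 July 2021.
  Marketing Approval Extension: +691 days → 13 June 2023.
  Appellate Stay Credit: +343 days → 21 May 2024.
  Applicant Delay Offset: −359 days → 28 May 2023.
Expiry of referenced patent SV-823655:
  Base: filing + 19 years → 17 May 2019.
  Marketing Approval Extension: +937 days → 9 December 2021.
  Applicant Delay Offset: −176 days → 16 June 2021.
Terminal disclaimer: SV-522310 expires on the earlier of 28 May 2023 and 16 June 2021.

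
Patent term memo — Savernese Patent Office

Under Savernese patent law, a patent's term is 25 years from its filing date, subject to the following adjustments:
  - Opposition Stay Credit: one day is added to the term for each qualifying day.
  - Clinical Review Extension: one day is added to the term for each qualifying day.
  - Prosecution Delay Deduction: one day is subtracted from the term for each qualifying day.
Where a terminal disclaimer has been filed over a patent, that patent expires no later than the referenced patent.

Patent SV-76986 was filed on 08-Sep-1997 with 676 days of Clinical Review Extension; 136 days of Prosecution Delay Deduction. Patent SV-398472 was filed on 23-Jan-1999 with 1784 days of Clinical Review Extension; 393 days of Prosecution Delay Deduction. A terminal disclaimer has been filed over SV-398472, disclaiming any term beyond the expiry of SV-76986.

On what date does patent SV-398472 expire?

March 1, 2024

Natural term of SV-398472:
  Base: filing + 25 years → 23 January 2024.
  Clinical Review Extension: +1784 days → 11 December 2028.
  Prosecution Delay Deduction: −393 days → 14 November 2027.
Expiry of referenced patent SV-76986:
  Base: filing + 25 years → 8 September 2022.
  Clinical Review Extension: +676 days → 15 July 2024.
  Prosecution Delay Deduction: −136 days → 1 March 2024.
Terminal disclaimer: SV-398472 expires on the earlier of 14 November 2027 and 1 March 2024.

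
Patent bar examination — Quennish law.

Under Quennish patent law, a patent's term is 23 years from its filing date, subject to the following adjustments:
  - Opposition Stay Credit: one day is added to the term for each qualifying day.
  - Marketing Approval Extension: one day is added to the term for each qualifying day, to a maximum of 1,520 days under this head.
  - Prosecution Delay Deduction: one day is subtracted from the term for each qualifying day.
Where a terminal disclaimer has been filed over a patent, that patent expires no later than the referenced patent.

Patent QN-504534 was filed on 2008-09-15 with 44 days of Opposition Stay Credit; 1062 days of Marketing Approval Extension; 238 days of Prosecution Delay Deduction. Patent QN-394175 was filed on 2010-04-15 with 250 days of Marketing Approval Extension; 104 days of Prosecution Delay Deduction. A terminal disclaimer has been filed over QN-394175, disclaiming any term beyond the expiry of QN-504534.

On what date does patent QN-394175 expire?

2033-09-08

Natural term of QN-394175:
  Base: filing + 23 years → 15 April 2033.
  Marketing Approval Extension: 250 days (within the 1520-day cap) → +250 days → 21 December 2033.
  Prosecution Delay Deduction: −104 days → 8 September 2033.
Expiry of referenced patent QN-504534:
  Base: filing + 23 years → 15 September 2031.
  Opposition Stay Credit: +44 days → 29 October 2031.
  Marketing Approval Extension: 1062 days (within the 1520-day cap) → +1062 days → 25 September 2034.
  Prosecution Delay Deduction: −238 days → 30 January 2034.
Terminal disclaimer: QN-394175 expires on the earlier of 8 September 2033 and 30 January 2034.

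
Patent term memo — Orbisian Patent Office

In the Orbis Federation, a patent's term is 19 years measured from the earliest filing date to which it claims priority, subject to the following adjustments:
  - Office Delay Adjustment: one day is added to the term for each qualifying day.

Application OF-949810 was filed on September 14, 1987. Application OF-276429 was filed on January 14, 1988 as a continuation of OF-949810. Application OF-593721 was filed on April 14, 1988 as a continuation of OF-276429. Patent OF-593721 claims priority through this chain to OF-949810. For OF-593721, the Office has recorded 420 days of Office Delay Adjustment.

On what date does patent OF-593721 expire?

Earliest priority filing: 14 September 1987.
Base term: 14 September 1987 + 19 years → 14 September 2006.
Office Delay Adjustment: +420 days → 8 November 2007.

2007-11-08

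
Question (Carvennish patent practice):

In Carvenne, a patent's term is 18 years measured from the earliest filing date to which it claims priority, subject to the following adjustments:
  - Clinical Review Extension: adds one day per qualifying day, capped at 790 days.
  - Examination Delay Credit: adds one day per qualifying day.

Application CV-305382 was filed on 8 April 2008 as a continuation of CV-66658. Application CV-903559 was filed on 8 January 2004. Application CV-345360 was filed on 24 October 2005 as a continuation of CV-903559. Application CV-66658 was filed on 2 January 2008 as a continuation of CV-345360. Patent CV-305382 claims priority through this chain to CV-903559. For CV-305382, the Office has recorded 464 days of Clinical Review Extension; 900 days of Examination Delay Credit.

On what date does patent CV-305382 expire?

Earliest priority filing: 8 January 2004.
Base term: 8 January 2004 + 18 years → 8 January 2022.
Clinical Review Extension: 464 days (within the 790-day cap) → +464 days → 17 April 2023.
Examination Delay Credit: +900 days → 3 October 2025.

2025-10-03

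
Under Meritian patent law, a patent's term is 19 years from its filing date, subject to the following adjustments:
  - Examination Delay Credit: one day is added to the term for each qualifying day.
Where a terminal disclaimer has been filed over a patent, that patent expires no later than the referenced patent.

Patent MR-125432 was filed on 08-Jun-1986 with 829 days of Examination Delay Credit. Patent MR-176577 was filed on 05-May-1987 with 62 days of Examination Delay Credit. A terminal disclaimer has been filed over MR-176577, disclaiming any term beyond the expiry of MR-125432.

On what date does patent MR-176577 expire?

2006-07-06

Natural term of MR-176577:
  Base: filing + 19 years → 5 May 2006.
  Examination Delay Credit: +62 days → 6 July 2006.
Expiry of referenced patent MR-125432:
  Base: filing + 19 years → 8 June 2005.
  Examination Delay Credit: +829 days → 15 September 2007.
Terminal disclaimer: MR-176577 expires on the earlier of 6 July 2006 and 15 September 2007.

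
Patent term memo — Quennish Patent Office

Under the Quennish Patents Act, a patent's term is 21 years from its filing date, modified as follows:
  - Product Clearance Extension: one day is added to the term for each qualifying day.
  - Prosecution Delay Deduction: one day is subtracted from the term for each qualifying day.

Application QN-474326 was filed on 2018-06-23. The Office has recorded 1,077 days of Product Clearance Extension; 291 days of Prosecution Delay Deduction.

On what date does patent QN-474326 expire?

Base term: filing date + 21 years → 23 June 2039.
Product Clearance Extension: +1077 days → 4 June 2042.
Prosecution Delay Deduction: −291 days → 17 August 2041.

August 17, 2041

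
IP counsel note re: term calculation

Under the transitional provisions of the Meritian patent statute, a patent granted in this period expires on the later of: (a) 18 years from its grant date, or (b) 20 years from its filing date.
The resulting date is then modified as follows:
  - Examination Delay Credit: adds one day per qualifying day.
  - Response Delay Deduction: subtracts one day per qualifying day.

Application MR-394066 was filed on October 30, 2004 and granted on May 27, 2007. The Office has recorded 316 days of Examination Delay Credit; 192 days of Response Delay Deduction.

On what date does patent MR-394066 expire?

(a) grant + 18 years → 27 May 2025.
(b) filing + 20 years → 30 October 2024.
Later of the two: 27 May 2025.
Examination Delay Credit: +316 days → 8 April 2026.
Response Delay Deduction: −192 days → 28 September 2025.

September 28, 2025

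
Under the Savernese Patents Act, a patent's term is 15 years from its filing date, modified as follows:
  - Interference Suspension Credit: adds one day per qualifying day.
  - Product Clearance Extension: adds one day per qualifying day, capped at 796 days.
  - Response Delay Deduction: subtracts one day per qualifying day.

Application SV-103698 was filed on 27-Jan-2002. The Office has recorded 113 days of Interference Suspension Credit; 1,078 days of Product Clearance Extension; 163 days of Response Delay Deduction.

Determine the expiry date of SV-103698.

Base term: filing date + 15 years → 27 January 2017.
Interference Suspension Credit: +113 days → 20 May 2017.
Product Clearance Extension: 1078 days claimed exceeds the 796-day cap, so +796 days → 25 July 2019.
Response Delay Deduction: −163 days → 12 February 2019.

2019-02-12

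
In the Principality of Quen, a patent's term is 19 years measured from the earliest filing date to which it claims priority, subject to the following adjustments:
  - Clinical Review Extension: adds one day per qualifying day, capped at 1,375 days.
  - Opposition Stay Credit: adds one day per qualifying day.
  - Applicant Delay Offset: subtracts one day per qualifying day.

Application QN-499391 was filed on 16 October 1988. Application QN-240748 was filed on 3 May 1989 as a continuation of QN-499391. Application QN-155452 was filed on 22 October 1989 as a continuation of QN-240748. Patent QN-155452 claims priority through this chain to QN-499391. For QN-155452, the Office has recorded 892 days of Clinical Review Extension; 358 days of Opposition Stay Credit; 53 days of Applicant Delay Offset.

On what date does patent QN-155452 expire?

Earliest priority filing: 16 October 1988.
Base term: 16 October 1988 + 19 years → 16 October 2007.
Clinical Review Extension: 892 days (within the 1375-day cap) → +892 days → 26 March 2010.
Opposition Stay Credit: +358 days → 19 March 2011.
Applicant Delay Offset: −53 days → 25 January 2011.

January 25, 2011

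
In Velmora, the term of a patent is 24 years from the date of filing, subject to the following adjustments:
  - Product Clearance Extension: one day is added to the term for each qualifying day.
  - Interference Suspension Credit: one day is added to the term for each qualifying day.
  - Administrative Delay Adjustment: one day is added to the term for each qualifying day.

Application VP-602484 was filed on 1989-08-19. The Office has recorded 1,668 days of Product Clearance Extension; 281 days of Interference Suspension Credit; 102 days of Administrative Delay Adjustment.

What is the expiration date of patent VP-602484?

Base term: filing date + 24 years → 19 August 2013.
Product Clearance Extension: +1668 days → 14 March 2018.
Interference Suspension Credit: +281 days → 20 December 2018.
Administrative Delay Adjustment: +102 days → 1 April 2019.

2019-04-01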